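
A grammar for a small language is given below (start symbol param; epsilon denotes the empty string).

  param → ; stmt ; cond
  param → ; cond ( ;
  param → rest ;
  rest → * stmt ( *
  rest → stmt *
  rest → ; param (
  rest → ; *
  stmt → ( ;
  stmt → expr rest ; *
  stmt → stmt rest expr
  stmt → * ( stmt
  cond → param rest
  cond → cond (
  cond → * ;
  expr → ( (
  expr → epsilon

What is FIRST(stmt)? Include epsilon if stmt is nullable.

stmt → ( ; contributes {(}.
From stmt → expr rest ; *: expr nullable, take FIRST(expr) ∪ FIRST(rest) = { (, *, ; }.
From stmt → stmt rest expr: add FIRST(stmt) = { (, *, ; }.
stmt → * ( stmt contributes {*}.
Union: FIRST(stmt) = { (, *, ; }.

{ (, *, ; }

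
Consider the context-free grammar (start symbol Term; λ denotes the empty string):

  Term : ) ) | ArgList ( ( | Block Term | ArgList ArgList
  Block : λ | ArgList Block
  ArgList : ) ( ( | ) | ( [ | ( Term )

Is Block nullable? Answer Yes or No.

Block has an λ-production, so Block ⇒ λ.

Yes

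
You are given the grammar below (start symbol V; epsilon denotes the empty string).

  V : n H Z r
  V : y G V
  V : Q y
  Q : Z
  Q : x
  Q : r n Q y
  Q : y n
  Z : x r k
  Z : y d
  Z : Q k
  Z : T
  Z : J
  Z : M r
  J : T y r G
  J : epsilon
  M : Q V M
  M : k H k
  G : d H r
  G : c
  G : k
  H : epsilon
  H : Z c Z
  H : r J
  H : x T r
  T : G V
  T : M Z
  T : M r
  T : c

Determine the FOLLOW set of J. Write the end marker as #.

In Z : J: J is at the end, add FOLLOW(Z) = { c, d, k, n, r, x, y }.
In H : r J: J is at the end, add FOLLOW(H) = { c, d, k, n, r, x, y }.
Union: FOLLOW(J) = { c, d, k, n, r, x, y }.

{ c, d, k, n, r, x, y }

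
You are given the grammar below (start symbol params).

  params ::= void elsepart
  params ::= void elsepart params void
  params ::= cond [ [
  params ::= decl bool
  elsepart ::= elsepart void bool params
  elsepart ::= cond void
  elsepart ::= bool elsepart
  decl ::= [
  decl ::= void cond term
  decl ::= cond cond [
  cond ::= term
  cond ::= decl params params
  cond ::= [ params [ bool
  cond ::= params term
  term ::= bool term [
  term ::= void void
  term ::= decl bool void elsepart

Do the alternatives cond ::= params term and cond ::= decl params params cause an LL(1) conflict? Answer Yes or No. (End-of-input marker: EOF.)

Yes

FIRST(params term) = { [, bool, void } and FIRST(decl params params) = { [, bool, void }.
Both contain [, so the two alternatives are not disjoint — LL(1) conflict.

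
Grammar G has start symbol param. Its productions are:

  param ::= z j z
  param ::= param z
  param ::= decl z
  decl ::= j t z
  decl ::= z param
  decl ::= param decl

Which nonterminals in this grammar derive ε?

No nonterminal has an empty production or an RHS whose symbols are all nullable.

{ } (none)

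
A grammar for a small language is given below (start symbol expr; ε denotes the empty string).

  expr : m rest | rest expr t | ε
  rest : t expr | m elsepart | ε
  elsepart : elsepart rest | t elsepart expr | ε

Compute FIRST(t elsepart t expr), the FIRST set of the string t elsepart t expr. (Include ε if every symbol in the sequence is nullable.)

{ t }

t is a terminal; add {t} and stop.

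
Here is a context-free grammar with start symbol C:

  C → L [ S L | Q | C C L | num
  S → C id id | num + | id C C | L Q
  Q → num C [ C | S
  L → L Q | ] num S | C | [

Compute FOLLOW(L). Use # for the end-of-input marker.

{ #, [, ], id, num }

In C → L [ S L: add FIRST([ S L) = { [ }.
In C → L [ S L: L is at the end, add FOLLOW(C) = { #, [, ], id, num }.
In C → C C L: L is at the end, add FOLLOW(C) = { #, [, ], id, num }.
In S → L Q: add FIRST(Q) = { [, ], id, num }.
In L → L Q: add FIRST(Q) = { [, ], id, num }.
Union: FOLLOW(L) = { #, [, ], id, num }.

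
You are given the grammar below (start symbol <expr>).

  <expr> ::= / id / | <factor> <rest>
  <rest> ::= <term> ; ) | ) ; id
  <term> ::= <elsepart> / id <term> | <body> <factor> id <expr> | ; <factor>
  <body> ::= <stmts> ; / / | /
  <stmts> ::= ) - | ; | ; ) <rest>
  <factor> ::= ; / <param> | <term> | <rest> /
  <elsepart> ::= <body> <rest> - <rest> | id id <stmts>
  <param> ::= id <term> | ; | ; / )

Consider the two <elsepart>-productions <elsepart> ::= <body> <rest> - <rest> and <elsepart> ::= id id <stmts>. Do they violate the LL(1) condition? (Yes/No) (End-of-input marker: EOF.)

FIRST(<body> <rest> - <rest>) = { ), /, ; } and FIRST(id id <stmts>) = { id }.
The FIRST sets are disjoint and neither alternative is nullable — no conflict.

No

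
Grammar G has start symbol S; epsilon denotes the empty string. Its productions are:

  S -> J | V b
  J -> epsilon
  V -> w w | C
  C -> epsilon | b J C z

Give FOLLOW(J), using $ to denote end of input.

{ $, b, z }

In S -> J: J is at the end, add FOLLOW(S) = { $ }.
In C -> b J C z: add FIRST(C z) = { b, z }.
Union: FOLLOW(J) = { $, b, z }.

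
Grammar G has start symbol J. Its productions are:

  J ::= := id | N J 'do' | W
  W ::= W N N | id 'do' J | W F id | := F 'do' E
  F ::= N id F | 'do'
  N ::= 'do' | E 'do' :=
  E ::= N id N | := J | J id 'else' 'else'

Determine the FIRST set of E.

{ 'do', :=, id }

From E ::= N id N: add FIRST(N) = { 'do', :=, id }.
E ::= := J contributes {:=}.
From E ::= J id 'else' 'else': add FIRST(J) = { 'do', :=, id }.
Union: FIRST(E) = { 'do', :=, id }.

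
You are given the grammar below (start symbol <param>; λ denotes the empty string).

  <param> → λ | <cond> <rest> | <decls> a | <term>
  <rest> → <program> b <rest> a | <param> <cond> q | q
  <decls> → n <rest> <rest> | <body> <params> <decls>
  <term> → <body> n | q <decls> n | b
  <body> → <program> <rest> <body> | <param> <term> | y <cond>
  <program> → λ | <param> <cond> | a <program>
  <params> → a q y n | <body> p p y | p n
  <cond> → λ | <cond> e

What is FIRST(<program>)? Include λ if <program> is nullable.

{ a, b, e, n, q, y, λ }

<program> → λ contributes λ.
From <program> → <param> <cond>: <param>, <cond> nullable, take FIRST(<param>) ∪ FIRST(<cond>) = { a, b, e, n, q, y }; also λ since the whole RHS is nullable.
<program> → a <program> contributes {a}.
Union: FIRST(<program>) = { a, b, e, n, q, y, λ }.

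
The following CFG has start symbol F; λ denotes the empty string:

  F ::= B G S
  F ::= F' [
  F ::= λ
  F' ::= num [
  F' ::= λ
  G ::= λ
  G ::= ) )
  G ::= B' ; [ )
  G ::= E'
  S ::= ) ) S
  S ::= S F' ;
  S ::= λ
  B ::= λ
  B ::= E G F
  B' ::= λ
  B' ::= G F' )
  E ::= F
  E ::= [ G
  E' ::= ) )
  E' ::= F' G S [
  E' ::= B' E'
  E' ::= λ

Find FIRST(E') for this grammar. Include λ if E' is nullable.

E' ::= ) ) contributes {)}.
From E' ::= F' G S [: F', G, S nullable, take FIRST(F') ∪ FIRST(G) ∪ FIRST(S) ∪ {[} = { ), ;, [, num }.
From E' ::= B' E': B', E' nullable, take FIRST(B') ∪ FIRST(E') = { ), ;, [, num }; also λ since the whole RHS is nullable.
E' ::= λ contributes λ.
Union: FIRST(E') = { ), ;, [, num, λ }.

{ ), ;, [, num, λ }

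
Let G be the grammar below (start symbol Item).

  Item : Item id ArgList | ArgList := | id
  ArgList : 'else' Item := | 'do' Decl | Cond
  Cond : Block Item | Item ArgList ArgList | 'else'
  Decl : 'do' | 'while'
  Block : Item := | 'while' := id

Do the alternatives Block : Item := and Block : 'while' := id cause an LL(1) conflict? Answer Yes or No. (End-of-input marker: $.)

FIRST(Item :=) = { 'do', 'else', 'while', id } and FIRST('while' := id) = { 'while' }.
Both contain 'while', so the two alternatives are not disjoint — LL(1) conflict.

Yes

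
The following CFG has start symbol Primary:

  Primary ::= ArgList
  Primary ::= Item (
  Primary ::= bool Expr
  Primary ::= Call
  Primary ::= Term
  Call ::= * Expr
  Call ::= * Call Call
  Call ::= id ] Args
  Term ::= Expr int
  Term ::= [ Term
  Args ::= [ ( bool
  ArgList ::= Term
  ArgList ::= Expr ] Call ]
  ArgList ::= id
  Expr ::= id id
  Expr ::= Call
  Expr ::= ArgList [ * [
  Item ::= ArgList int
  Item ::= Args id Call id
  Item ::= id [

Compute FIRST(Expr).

{ *, [, id }

Expr ::= id id contributes {id}.
From Expr ::= Call: add FIRST(Call) = { *, id }.
From Expr ::= ArgList [ * [: add FIRST(ArgList) = { *, [, id }.
Union: FIRST(Expr) = { *, [, id }.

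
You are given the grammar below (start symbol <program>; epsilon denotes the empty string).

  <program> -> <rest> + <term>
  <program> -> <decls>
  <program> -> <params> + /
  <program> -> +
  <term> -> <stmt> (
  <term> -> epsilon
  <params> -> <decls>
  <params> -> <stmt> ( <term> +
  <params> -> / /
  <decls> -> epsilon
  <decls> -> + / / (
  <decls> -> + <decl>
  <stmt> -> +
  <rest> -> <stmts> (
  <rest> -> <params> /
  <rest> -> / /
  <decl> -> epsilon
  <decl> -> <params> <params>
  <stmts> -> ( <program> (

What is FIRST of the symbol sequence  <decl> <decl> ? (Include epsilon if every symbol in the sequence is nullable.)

{ +, /, epsilon }

Add FIRST(<decl>)\{epsilon} = { +, / }; <decl> is nullable, continue.
Add FIRST(<decl>)\{epsilon} = { +, / }; <decl> is nullable, continue.
Every symbol is nullable, so include epsilon.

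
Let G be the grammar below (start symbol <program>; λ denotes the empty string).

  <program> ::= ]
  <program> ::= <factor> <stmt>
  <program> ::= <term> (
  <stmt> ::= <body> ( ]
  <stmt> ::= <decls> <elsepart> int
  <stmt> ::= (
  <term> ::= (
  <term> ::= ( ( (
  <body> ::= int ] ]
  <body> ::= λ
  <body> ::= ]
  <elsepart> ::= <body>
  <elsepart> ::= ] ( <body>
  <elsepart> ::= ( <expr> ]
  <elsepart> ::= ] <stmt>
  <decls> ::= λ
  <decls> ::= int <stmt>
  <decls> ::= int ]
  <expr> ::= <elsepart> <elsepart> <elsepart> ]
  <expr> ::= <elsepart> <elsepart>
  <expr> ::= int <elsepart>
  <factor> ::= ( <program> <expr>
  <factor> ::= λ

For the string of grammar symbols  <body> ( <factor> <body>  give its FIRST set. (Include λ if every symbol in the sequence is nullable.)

Add FIRST(<body>)\{λ} = { ], int }; <body> is nullable, continue.
( is a terminal; add {(} and stop.

{ (, ], int }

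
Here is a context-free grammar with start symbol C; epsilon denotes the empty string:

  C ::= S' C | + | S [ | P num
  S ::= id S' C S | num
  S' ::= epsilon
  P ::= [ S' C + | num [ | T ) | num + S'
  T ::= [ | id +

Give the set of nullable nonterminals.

Directly nullable (have an epsilon-production): S'.
No other nonterminal has a production whose RHS symbols are all nullable.

{ S' }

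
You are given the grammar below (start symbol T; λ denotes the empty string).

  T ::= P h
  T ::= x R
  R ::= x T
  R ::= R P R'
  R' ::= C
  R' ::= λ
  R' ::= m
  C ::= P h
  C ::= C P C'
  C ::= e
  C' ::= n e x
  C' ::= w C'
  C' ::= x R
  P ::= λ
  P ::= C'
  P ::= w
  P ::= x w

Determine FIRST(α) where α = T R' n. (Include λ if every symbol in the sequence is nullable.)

{ h, n, w, x }

Add FIRST(T) = { h, n, w, x }; T is not nullable, stop.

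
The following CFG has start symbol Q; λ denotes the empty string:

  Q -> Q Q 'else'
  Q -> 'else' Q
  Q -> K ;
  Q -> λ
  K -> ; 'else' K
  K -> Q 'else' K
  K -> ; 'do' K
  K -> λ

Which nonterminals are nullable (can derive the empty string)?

Directly nullable (have an λ-production): Q, K.

{ K, Q }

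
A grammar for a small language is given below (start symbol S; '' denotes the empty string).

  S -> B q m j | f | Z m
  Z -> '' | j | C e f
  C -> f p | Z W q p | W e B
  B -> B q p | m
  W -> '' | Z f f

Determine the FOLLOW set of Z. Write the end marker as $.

In S -> Z m: add FIRST(m) = { m }.
In C -> Z W q p: add FIRST(W q p) = { e, f, j, q }.
In W -> Z f f: add FIRST(f f) = { f }.
Union: FOLLOW(Z) = { e, f, j, m, q }.

{ e, f, j, m, q }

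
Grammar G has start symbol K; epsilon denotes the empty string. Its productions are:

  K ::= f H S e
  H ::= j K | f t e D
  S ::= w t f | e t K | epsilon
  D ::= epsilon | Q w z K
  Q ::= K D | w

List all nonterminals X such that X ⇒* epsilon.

{ D, S }

Directly nullable (have an epsilon-production): S, D.
No other nonterminal has a production whose RHS symbols are all nullable.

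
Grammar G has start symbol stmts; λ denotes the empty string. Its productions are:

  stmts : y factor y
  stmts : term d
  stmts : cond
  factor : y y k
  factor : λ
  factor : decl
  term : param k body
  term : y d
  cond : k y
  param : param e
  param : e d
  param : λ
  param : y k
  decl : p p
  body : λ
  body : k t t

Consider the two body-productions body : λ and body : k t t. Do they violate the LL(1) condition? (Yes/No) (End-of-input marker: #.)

FIRST(λ) = { λ } and FIRST(k t t) = { k }.
The first is nullable but FOLLOW(body) = { d } is disjoint from FIRST of the second.

No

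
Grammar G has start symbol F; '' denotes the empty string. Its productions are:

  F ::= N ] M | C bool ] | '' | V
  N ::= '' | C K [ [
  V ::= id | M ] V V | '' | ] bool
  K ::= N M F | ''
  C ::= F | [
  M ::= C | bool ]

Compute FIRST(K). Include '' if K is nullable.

{ [, ], bool, id, '' }

From K ::= N M F: N, M, F nullable, take FIRST(N) ∪ FIRST(M) ∪ FIRST(F) = { [, ], bool, id }; also '' since the whole RHS is nullable.
K ::= '' contributes ''.
Union: FIRST(K) = { [, ], bool, id, '' }.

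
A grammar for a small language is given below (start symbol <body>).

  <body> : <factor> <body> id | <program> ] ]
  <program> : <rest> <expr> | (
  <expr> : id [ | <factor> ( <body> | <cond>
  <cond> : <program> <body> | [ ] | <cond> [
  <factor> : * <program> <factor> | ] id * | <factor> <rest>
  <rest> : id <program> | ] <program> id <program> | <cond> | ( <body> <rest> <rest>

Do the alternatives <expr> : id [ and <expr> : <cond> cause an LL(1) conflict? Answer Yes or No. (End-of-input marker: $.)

Yes

FIRST(id [) = { id } and FIRST(<cond>) = { (, [, ], id }.
Both contain id, so the two alternatives are not disjoint — LL(1) conflict.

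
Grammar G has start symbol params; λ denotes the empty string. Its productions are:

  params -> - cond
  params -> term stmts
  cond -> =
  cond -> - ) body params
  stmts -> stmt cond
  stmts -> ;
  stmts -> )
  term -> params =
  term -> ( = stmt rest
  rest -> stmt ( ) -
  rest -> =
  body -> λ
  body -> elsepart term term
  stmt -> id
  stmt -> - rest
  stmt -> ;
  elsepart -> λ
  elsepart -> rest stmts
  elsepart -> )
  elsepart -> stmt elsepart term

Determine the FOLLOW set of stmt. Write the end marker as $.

{ (, ), -, ;, =, id }

In stmts -> stmt cond: add FIRST(cond) = { -, = }.
In term -> ( = stmt rest: add FIRST(rest) = { -, ;, =, id }.
In rest -> stmt ( ) -: add FIRST(( ) -) = { ( }.
In elsepart -> stmt elsepart term: add FIRST(elsepart term) = { (, ), -, ;, =, id }.
Union: FOLLOW(stmt) = { (, ), -, ;, =, id }.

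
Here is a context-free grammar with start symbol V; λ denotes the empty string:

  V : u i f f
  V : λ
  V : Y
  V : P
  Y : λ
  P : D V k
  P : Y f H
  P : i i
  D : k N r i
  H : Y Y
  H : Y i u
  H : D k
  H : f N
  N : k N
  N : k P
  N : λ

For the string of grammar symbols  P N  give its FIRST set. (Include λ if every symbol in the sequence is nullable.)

{ f, i, k }

Add FIRST(P) = { f, i, k }; P is not nullable, stop.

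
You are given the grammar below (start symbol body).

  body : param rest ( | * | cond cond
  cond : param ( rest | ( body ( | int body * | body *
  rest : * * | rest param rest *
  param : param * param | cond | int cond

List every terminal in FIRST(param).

{ (, *, int }

From param : param * param: add FIRST(param) = { (, *, int }.
From param : cond: add FIRST(cond) = { (, *, int }.
param : int cond contributes {int}.
Union: FIRST(param) = { (, *, int }.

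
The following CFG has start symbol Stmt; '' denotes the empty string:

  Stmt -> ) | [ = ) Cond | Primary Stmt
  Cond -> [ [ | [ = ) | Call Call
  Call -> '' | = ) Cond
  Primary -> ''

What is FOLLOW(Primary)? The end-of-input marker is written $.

In Stmt -> Primary Stmt: add FIRST(Stmt) = { ), [ }.
Union: FOLLOW(Primary) = { ), [ }.

{ ), [ }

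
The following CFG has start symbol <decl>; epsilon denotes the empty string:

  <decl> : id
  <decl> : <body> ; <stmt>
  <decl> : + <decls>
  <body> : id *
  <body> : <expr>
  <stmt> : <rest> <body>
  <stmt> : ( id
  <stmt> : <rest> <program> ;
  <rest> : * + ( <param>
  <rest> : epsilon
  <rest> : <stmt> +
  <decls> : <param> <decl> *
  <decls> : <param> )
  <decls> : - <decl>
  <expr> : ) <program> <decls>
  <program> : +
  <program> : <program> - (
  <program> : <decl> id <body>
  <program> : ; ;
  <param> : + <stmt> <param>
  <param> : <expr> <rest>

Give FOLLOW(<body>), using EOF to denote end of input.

{ EOF, (, ), *, +, -, ;, id }

In <decl> : <body> ; <stmt>: add FIRST(; <stmt>) = { ; }.
In <stmt> : <rest> <body>: <body> is at the end, add FOLLOW(<stmt>) = { EOF, (, ), *, +, -, ;, id }.
In <program> : <decl> id <body>: <body> is at the end, add FOLLOW(<program>) = { ), +, -, ; }.
Union: FOLLOW(<body>) = { EOF, (, ), *, +, -, ;, id }.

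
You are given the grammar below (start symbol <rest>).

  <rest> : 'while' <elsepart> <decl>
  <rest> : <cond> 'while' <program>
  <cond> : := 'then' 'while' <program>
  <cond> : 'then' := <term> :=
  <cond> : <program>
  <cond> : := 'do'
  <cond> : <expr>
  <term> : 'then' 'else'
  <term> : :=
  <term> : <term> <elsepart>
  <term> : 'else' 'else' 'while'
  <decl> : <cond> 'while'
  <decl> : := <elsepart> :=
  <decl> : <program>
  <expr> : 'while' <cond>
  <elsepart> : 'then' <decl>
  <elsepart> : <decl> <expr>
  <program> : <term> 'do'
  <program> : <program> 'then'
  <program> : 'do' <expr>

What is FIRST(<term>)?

<term> : 'then' 'else' contributes {'then'}.
<term> : := contributes {:=}.
From <term> : <term> <elsepart>: add FIRST(<term>) = { 'else', 'then', := }.
<term> : 'else' 'else' 'while' contributes {'else'}.
Union: FIRST(<term>) = { 'else', 'then', := }.

{ 'else', 'then', := }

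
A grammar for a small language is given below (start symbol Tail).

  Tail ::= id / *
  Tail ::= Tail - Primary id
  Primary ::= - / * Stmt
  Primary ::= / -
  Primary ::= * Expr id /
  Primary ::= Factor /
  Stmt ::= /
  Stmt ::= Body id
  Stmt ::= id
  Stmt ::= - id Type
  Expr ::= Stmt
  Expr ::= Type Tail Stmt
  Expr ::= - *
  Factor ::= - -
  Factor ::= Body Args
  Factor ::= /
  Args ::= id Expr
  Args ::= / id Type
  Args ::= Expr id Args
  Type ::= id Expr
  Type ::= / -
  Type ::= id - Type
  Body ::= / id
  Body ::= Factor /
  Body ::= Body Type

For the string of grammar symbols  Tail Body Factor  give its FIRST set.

{ id }

Add FIRST(Tail) = { id }; Tail is not nullable, stop.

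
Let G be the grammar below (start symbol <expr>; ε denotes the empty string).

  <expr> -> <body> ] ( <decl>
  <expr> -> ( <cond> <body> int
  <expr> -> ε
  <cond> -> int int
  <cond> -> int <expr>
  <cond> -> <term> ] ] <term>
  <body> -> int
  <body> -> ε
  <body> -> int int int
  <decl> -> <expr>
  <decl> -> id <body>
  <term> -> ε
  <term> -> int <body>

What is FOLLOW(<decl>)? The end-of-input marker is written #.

{ #, int }

In <expr> -> <body> ] ( <decl>: <decl> is at the end, add FOLLOW(<expr>) = { #, int }.
Union: FOLLOW(<decl>) = { #, int }.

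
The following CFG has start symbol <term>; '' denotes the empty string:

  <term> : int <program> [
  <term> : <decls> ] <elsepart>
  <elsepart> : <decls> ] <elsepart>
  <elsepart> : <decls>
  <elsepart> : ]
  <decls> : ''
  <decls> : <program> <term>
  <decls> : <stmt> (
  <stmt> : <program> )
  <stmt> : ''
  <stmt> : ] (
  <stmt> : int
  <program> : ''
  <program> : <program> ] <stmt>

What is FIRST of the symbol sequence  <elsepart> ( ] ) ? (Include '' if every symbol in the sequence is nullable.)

{ (, ), ], int }

Add FIRST(<elsepart>)\{''} = { (, ), ], int }; <elsepart> is nullable, continue.
( is a terminal; add {(} and stop.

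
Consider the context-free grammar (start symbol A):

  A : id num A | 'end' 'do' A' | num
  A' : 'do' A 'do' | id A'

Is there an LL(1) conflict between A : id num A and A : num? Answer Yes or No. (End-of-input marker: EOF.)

FIRST(id num A) = { id } and FIRST(num) = { num }.
The FIRST sets are disjoint and neither alternative is nullable — no conflict.

No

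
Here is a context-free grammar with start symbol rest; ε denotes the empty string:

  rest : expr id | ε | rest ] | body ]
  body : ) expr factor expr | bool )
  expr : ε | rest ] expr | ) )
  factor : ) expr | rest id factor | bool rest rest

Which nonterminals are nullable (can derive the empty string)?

{ expr, rest }

Directly nullable (have an ε-production): rest, expr.
No other nonterminal has a production whose RHS symbols are all nullable.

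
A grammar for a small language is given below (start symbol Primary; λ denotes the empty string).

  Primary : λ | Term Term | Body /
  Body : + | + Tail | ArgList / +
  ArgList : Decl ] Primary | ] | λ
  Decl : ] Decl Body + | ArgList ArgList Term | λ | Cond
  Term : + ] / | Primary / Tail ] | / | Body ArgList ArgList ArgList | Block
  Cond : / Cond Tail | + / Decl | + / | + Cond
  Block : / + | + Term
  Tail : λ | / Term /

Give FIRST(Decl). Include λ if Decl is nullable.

Decl : ] Decl Body + contributes {]}.
From Decl : ArgList ArgList Term: ArgList, ArgList nullable, take FIRST(ArgList) ∪ FIRST(ArgList) ∪ FIRST(Term) = { +, /, ] }.
Decl : λ contributes λ.
From Decl : Cond: add FIRST(Cond) = { +, / }.
Union: FIRST(Decl) = { +, /, ], λ }.

{ +, /, ], λ }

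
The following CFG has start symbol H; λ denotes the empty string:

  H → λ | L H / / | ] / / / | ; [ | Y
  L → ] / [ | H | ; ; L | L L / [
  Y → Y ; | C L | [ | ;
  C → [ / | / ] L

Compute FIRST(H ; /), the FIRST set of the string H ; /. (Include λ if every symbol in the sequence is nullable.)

Add FIRST(H)\{λ} = { /, ;, [, ] }; H is nullable, continue.
; is a terminal; add {;} and stop.

{ /, ;, [, ] }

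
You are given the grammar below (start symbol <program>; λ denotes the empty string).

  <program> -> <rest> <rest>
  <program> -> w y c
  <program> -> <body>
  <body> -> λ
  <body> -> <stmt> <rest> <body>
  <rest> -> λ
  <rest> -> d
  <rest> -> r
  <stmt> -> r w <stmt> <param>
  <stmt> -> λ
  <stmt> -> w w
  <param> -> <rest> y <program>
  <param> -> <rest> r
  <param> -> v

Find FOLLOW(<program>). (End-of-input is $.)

{ $, d, r, v, w, y }

<program> is the start symbol, so $ ∈ FOLLOW(<program>).
In <param> -> <rest> y <program>: <program> is at the end, add FOLLOW(<param>) = { $, d, r, v, w, y }.
Union: FOLLOW(<program>) = { $, d, r, v, w, y }.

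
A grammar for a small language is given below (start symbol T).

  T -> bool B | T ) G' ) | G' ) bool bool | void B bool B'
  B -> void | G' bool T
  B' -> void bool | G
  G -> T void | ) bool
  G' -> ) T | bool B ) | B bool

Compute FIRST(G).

From G -> T void: add FIRST(T) = { ), bool, void }.
G -> ) bool contributes {)}.
Union: FIRST(G) = { ), bool, void }.

{ ), bool, void }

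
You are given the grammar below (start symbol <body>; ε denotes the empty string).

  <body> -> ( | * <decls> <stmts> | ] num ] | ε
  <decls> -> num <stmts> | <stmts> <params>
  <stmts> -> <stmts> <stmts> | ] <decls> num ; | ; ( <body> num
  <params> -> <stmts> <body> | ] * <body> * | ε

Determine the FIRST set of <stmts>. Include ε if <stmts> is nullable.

From <stmts> -> <stmts> <stmts>: add FIRST(<stmts>) = { ;, ] }.
<stmts> -> ] <decls> num ; contributes {]}.
<stmts> -> ; ( <body> num contributes {;}.
Union: FIRST(<stmts>) = { ;, ] }.

{ ;, ] }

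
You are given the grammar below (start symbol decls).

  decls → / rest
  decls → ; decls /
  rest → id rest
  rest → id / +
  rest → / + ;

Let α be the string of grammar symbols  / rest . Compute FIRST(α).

{ / }

/ is a terminal; add {/} and stop.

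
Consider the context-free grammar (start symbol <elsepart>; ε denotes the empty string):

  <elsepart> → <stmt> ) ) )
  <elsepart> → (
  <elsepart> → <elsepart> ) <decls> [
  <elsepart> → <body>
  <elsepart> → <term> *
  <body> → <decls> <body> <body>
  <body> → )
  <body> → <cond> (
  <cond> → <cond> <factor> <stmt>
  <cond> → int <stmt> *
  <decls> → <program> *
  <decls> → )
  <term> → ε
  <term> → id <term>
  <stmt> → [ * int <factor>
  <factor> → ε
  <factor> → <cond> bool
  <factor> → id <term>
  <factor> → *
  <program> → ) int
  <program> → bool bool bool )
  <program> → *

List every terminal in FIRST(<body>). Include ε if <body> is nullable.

{ ), *, bool, int }

From <body> → <decls> <body> <body>: add FIRST(<decls>) = { ), *, bool }.
<body> → ) contributes {)}.
From <body> → <cond> (: add FIRST(<cond>) = { int }.
Union: FIRST(<body>) = { ), *, bool, int }.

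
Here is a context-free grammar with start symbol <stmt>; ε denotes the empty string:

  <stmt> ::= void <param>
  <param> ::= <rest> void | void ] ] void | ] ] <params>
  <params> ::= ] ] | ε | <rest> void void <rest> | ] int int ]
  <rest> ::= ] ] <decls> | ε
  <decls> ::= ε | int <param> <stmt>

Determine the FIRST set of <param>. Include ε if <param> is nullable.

From <param> ::= <rest> void: <rest> nullable, take FIRST(<rest>) ∪ {void} = { ], void }.
<param> ::= void ] ] void contributes {void}.
<param> ::= ] ] <params> contributes {]}.
Union: FIRST(<param>) = { ], void }.

{ ], void }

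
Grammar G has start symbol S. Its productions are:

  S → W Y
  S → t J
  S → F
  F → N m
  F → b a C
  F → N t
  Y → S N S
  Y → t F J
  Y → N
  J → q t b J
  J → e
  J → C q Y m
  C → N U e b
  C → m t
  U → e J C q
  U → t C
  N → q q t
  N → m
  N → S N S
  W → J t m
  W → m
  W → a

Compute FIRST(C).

{ a, b, e, m, q, t }

From C → N U e b: add FIRST(N) = { a, b, e, m, q, t }.
C → m t contributes {m}.
Union: FIRST(C) = { a, b, e, m, q, t }.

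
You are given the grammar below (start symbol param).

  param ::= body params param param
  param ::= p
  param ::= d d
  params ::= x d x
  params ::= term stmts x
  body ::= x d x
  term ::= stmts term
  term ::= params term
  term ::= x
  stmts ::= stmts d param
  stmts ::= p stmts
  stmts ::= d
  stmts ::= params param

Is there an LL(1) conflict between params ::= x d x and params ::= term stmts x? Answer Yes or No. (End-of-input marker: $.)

FIRST(x d x) = { x } and FIRST(term stmts x) = { d, p, x }.
Both contain x, so the two alternatives are not disjoint — LL(1) conflict.

Yes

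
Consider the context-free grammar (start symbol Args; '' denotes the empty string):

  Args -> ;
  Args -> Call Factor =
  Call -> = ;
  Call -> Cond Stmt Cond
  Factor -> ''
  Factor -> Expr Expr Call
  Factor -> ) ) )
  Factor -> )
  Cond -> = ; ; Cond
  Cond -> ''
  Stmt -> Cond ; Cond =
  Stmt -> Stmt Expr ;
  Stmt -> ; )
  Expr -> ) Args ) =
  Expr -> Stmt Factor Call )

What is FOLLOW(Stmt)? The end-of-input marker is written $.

In Call -> Cond Stmt Cond: add FIRST(Cond)\{''} = { = }.
  Since Cond is nullable, also add FOLLOW(Call) = { ), ;, = }.
In Stmt -> Stmt Expr ;: add FIRST(Expr ;) = { ), ;, = }.
In Expr -> Stmt Factor Call ): add FIRST(Factor Call )) = { ), ;, = }.
Union: FOLLOW(Stmt) = { ), ;, = }.

{ ), ;, = }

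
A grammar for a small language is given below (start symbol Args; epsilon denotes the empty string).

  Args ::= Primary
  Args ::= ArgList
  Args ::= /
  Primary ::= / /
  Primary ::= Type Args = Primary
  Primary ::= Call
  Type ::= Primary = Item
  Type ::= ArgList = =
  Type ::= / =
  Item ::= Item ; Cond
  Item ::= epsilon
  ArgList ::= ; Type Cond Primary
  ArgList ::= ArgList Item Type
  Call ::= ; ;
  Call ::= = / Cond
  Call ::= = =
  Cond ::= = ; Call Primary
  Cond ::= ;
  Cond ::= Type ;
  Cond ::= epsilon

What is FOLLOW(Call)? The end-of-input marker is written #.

In Primary ::= Call: Call is at the end, add FOLLOW(Primary) = { #, /, ;, = }.
In Cond ::= = ; Call Primary: add FIRST(Primary) = { /, ;, = }.
Union: FOLLOW(Call) = { #, /, ;, = }.

{ #, /, ;, = }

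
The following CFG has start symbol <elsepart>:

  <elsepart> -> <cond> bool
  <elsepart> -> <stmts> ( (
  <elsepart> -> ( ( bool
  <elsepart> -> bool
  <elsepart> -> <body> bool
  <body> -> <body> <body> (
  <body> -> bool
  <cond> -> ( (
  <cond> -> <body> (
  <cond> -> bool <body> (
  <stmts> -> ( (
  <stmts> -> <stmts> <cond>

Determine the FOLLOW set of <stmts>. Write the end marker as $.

{ (, bool }

In <elsepart> -> <stmts> ( (: add FIRST(( () = { ( }.
In <stmts> -> <stmts> <cond>: add FIRST(<cond>) = { (, bool }.
Union: FOLLOW(<stmts>) = { (, bool }.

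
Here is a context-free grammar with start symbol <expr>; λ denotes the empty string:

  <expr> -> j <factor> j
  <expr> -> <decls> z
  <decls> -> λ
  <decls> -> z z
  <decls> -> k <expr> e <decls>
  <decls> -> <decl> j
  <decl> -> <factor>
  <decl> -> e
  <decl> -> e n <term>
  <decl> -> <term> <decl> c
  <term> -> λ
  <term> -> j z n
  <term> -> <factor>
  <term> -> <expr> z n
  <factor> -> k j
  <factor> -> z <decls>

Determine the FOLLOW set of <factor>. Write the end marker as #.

In <expr> -> j <factor> j: add FIRST(j) = { j }.
In <decl> -> <factor>: <factor> is at the end, add FOLLOW(<decl>) = { c, j }.
In <term> -> <factor>: <factor> is at the end, add FOLLOW(<term>) = { c, e, j, k, z }.
Union: FOLLOW(<factor>) = { c, e, j, k, z }.

{ c, e, j, k, z }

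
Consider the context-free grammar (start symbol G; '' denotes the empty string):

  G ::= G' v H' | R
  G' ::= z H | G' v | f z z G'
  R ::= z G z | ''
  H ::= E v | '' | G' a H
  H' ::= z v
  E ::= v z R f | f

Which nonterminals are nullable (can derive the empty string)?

{ G, H, R }

Directly nullable (have an ''-production): R, H.
G ::= R with every symbol nullable, so G is nullable.
No other nonterminal has a production whose RHS symbols are all nullable.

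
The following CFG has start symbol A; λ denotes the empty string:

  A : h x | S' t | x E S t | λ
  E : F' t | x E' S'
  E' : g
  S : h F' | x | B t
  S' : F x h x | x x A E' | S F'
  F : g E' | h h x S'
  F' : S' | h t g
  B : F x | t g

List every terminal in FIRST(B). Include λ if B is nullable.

{ g, h, t }

From B : F x: add FIRST(F) = { g, h }.
B : t g contributes {t}.
Union: FIRST(B) = { g, h, t }.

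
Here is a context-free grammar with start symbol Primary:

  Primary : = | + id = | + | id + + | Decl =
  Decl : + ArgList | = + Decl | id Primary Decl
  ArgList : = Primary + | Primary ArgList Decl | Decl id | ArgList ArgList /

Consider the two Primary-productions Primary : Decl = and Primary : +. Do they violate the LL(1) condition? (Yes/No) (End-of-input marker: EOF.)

Yes

FIRST(Decl =) = { +, =, id } and FIRST(+) = { + }.
Both contain +, so the two alternatives are not disjoint — LL(1) conflict.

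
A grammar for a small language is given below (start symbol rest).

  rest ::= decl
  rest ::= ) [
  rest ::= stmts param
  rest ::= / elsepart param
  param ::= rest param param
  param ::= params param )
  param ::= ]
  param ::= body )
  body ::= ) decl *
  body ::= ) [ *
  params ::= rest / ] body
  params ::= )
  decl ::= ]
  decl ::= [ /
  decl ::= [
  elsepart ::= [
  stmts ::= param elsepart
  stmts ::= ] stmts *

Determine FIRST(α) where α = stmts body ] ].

{ ), /, [, ] }

Add FIRST(stmts) = { ), /, [, ] }; stmts is not nullable, stop.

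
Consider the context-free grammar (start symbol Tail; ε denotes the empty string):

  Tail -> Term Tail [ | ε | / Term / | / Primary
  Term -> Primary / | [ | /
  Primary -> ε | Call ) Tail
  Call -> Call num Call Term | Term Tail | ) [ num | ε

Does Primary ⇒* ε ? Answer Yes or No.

Primary has an ε-production, so Primary ⇒ ε.

Yes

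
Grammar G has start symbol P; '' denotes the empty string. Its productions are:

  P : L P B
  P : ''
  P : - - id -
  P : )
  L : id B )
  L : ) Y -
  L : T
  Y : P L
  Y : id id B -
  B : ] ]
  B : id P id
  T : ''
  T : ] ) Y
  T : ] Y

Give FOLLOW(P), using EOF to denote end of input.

{ EOF, ), -, ], id }

P is the start symbol, so EOF ∈ FOLLOW(P).
In P : L P B: add FIRST(B) = { ], id }.
In Y : P L: add FIRST(L)\{''} = { ), ], id }.
  Since L is nullable, also add FOLLOW(Y) = { ), -, ], id }.
In B : id P id: add FIRST(id) = { id }.
Union: FOLLOW(P) = { EOF, ), -, ], id }.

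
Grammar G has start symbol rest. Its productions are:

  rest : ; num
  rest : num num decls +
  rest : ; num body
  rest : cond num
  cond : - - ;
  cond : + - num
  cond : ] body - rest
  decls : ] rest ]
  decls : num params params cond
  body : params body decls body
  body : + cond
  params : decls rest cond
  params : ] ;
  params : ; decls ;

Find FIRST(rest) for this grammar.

rest : ; num contributes {;}.
rest : num num decls + contributes {num}.
rest : ; num body contributes {;}.
From rest : cond num: add FIRST(cond) = { +, -, ] }.
Union: FIRST(rest) = { +, -, ;, ], num }.

{ +, -, ;, ], num }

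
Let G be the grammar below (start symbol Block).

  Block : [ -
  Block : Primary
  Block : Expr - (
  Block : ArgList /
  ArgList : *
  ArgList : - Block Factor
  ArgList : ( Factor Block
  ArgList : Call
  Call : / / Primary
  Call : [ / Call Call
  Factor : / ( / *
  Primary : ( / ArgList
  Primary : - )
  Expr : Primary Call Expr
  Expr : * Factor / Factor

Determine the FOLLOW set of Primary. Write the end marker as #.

{ #, (, *, -, /, [ }

In Block : Primary: Primary is at the end, add FOLLOW(Block) = { #, (, *, -, /, [ }.
In Call : / / Primary: Primary is at the end, add FOLLOW(Call) = { #, (, *, -, /, [ }.
In Expr : Primary Call Expr: add FIRST(Call Expr) = { /, [ }.
Union: FOLLOW(Primary) = { #, (, *, -, /, [ }.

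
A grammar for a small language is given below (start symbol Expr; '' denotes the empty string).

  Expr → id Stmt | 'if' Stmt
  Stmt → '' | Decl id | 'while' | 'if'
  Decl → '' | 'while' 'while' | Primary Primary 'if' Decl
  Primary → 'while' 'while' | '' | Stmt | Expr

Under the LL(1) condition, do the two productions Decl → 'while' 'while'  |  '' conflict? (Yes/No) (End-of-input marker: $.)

FIRST('while' 'while') = { 'while' } and FIRST('') = { '' }.
The second is nullable but FOLLOW(Decl) = { id } is disjoint from FIRST of the first.

No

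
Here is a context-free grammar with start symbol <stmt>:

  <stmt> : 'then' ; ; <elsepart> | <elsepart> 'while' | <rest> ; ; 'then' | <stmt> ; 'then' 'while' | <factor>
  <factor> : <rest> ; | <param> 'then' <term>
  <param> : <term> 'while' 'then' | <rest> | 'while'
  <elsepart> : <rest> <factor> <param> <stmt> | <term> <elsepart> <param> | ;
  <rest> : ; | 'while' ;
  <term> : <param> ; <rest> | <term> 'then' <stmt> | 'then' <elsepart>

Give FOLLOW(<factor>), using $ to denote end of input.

In <stmt> : <factor>: <factor> is at the end, add FOLLOW(<stmt>) = { $, 'then', 'while', ; }.
In <elsepart> : <rest> <factor> <param> <stmt>: add FIRST(<param> <stmt>) = { 'then', 'while', ; }.
Union: FOLLOW(<factor>) = { $, 'then', 'while', ; }.

{ $, 'then', 'while', ; }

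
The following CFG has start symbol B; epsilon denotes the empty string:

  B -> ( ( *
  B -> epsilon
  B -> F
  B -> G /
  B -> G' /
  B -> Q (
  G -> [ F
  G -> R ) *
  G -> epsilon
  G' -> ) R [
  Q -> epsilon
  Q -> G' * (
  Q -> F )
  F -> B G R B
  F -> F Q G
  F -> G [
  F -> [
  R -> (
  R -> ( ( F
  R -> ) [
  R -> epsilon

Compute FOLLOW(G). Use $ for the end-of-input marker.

In B -> G /: add FIRST(/) = { / }.
In F -> B G R B: add FIRST(R B)\{epsilon} = { (, ), /, [ }.
  Since R B is nullable, also add FOLLOW(F) = { $, (, ), /, [ }.
In F -> F Q G: G is at the end, add FOLLOW(F) = { $, (, ), /, [ }.
In F -> G [: add FIRST([) = { [ }.
Union: FOLLOW(G) = { $, (, ), /, [ }.

{ $, (, ), /, [ }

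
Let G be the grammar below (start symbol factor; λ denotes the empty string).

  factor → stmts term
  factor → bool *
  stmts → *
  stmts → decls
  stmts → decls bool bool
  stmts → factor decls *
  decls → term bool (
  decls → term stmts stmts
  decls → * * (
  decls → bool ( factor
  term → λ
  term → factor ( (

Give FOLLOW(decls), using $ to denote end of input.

In stmts → decls: decls is at the end, add FOLLOW(stmts) = { $, (, *, bool }.
In stmts → decls bool bool: add FIRST(bool bool) = { bool }.
In stmts → factor decls *: add FIRST(*) = { * }.
Union: FOLLOW(decls) = { $, (, *, bool }.

{ $, (, *, bool }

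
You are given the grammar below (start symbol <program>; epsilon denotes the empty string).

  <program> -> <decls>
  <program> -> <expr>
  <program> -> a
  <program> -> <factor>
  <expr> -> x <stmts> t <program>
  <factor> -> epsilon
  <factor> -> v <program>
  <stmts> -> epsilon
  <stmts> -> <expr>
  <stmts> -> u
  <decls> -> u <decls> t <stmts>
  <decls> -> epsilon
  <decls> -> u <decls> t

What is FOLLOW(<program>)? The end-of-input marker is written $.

{ $, t }

<program> is the start symbol, so $ ∈ FOLLOW(<program>).
In <expr> -> x <stmts> t <program>: <program> is at the end, add FOLLOW(<expr>) = { $, t }.
In <factor> -> v <program>: <program> is at the end, add FOLLOW(<factor>) = { $, t }.
Union: FOLLOW(<program>) = { $, t }.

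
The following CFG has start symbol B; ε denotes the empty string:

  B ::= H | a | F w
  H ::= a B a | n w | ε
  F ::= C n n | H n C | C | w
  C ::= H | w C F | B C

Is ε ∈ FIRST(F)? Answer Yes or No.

Yes

F ::= C and each of C is nullable, so F ⇒* ε.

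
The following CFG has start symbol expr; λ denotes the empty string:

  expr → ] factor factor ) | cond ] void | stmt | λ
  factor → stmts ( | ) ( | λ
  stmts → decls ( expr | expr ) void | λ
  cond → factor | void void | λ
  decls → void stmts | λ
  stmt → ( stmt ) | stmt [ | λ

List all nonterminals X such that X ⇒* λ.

{ cond, decls, expr, factor, stmt, stmts }

Directly nullable (have an λ-production): expr, factor, stmts, cond, decls, stmt.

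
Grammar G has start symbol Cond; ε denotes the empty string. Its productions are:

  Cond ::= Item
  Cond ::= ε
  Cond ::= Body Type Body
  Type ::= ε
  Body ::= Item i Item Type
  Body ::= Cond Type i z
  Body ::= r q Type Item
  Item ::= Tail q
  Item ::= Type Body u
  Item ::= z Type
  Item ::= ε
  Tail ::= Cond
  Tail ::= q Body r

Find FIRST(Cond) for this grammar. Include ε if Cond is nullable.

From Cond ::= Item: add FIRST(Item) = { i, q, r, z, ε } (including ε since Item is nullable).
Cond ::= ε contributes ε.
From Cond ::= Body Type Body: add FIRST(Body) = { i, q, r, z }.
Union: FIRST(Cond) = { i, q, r, z, ε }.

{ i, q, r, z, ε }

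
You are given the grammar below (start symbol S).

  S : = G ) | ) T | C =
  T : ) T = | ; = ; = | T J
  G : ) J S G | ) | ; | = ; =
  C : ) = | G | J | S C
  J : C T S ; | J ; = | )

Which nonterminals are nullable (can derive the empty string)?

{ } (none)

No nonterminal has an empty production or an RHS whose symbols are all nullable.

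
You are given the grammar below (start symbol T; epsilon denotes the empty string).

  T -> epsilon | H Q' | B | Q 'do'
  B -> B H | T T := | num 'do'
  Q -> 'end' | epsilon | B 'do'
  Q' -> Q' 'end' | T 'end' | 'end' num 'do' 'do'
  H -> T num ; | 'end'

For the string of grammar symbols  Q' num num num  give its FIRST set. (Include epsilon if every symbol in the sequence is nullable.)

Add FIRST(Q') = { 'do', 'end', :=, num }; Q' is not nullable, stop.

{ 'do', 'end', :=, num }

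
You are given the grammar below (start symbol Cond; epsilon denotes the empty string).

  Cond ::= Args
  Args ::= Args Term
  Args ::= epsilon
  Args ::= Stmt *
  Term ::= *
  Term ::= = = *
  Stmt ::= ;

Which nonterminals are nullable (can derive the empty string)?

Directly nullable (have an epsilon-production): Args.
Cond ::= Args with every symbol nullable, so Cond is nullable.
No other nonterminal has a production whose RHS symbols are all nullable.

{ Args, Cond }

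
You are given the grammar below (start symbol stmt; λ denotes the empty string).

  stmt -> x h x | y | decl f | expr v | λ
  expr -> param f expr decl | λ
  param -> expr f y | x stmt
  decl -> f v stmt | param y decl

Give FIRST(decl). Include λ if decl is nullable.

{ f, x }

decl -> f v stmt contributes {f}.
From decl -> param y decl: add FIRST(param) = { f, x }.
Union: FIRST(decl) = { f, x }.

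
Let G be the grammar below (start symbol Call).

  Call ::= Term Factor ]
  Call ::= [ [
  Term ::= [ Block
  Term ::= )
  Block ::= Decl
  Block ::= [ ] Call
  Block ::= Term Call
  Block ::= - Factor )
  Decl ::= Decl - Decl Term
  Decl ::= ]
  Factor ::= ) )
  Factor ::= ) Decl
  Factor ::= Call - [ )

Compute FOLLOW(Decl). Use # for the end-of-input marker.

In Block ::= Decl: Decl is at the end, add FOLLOW(Block) = { ), -, [, ] }.
In Decl ::= Decl - Decl Term: add FIRST(- Decl Term) = { - }.
In Decl ::= Decl - Decl Term: add FIRST(Term) = { ), [ }.
In Factor ::= ) Decl: Decl is at the end, add FOLLOW(Factor) = { ), ] }.
Union: FOLLOW(Decl) = { ), -, [, ] }.

{ ), -, [, ] }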